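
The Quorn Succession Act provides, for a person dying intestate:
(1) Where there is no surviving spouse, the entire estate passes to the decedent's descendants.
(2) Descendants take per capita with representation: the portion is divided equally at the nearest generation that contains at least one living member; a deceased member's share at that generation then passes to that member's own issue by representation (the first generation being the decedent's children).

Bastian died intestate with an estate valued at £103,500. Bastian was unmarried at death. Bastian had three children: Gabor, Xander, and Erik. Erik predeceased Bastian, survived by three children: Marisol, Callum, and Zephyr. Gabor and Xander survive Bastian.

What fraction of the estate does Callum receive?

Callum receives 1/9 of the estate.

The entire £103,500 passes to the descendants.
That amount (£103,500) is divided into 3 shares of £34,500: Gabor and Xander each take £34,500; Erik's £34,500 share passes to Erik's issue.
Erik's share (£34,500) is divided into 3 shares of £11,500: Marisol, Callum, and Zephyr each take £11,500.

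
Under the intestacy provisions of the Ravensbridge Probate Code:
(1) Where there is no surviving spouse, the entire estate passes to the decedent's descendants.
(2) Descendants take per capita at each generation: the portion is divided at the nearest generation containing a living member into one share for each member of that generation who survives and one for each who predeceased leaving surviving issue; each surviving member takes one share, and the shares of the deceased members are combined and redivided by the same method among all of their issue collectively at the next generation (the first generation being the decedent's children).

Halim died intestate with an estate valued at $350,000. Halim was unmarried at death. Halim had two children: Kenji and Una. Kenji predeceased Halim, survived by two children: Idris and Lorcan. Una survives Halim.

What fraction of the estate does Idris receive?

Idris receives 1/4 of the estate.

The entire $350,000 passes to the descendants.
That amount ($350,000) is divided at the children's generation into 2 shares of $175,000. Una takes $175,000. The remaining share for the deceased Kenji ($175,000) is carried to the next generation.
That pool ($175,000) is divided at the grandchildren's generation equally among Idris and Lorcan: $87,500 each.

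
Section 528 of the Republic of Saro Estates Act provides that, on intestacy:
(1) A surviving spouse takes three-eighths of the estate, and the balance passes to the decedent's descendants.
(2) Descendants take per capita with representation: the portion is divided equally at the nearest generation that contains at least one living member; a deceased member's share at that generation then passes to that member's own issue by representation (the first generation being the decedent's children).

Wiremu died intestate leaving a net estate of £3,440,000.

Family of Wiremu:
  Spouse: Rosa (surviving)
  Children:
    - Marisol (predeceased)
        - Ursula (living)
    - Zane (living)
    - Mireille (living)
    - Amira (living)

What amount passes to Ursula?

Ursula receives £537,500.

Rosa takes three-eighths of £3,440,000 = £1,290,000. The remaining £2,150,000 passes to the descendants.
The descendants' portion (£2,150,000) is divided into 4 shares of £537,500: Zane, Mireille, and Amira each take £537,500; Marisol's £537,500 share passes to Marisol's issue.
Marisol's share (£537,500) passes entirely to Ursula.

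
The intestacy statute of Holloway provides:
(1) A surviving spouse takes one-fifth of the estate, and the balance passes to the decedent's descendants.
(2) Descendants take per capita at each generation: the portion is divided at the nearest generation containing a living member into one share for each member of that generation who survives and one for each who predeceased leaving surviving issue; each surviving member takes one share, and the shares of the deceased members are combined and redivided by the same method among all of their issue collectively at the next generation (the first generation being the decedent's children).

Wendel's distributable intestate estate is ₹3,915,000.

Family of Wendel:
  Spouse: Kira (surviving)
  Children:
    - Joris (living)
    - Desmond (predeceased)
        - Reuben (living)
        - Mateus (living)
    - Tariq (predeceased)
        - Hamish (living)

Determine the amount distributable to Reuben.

Kira takes one-fifth of ₹3,915,000 = ₹783,000. The remaining ₹3,132,000 passes to the descendants.
The descendants' portion (₹3,132,000) is divided at the children's generation into 3 shares of ₹1,044,000. Joris takes ₹1,044,000. The 2 shares of the deceased (Desmond and Tariq) are combined into a pool of ₹2,088,000.
That pool (₹2,088,000) is divided at the grandchildren's generation equally among Reuben, Mateus, and Hamish: ₹696,000 each.

Reuben receives ₹696,000.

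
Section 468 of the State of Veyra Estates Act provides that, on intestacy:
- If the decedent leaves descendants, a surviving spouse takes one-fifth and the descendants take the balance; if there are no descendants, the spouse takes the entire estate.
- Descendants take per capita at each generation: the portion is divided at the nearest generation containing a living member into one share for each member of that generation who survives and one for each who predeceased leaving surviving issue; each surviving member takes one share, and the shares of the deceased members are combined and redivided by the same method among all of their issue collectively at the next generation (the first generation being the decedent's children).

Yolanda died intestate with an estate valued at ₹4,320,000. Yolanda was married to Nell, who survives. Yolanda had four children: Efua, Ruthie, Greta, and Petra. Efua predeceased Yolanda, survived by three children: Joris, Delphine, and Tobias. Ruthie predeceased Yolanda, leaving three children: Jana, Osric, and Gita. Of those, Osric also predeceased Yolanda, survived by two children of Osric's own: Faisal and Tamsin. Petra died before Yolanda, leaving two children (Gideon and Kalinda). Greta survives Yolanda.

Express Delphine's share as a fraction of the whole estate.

Nell takes one-fifth of ₹4,320,000 = ₹864,000. The remaining ₹3,456,000 passes to the descendants.
The descendants' portion (₹3,456,000) is divided at the children's generation into 4 shares of ₹864,000. Greta takes ₹864,000. The 3 shares of the deceased (Efua, Ruthie, and Petra) are combined into a pool of ₹2,592,000.
That pool (₹2,592,000) is divided at the grandchildren's generation into 8 shares of ₹324,000. Joris, Delphine, Tobias, Jana, Gita, Gideon, and Kalinda each take ₹324,000. The remaining share for the deceased Osric (₹324,000) is carried to the next generation.
That pool (₹324,000) is divided at the great-grandchildren's generation equally among Faisal and Tamsin: ₹162,000 each.

Delphine receives 3/40 of the estate.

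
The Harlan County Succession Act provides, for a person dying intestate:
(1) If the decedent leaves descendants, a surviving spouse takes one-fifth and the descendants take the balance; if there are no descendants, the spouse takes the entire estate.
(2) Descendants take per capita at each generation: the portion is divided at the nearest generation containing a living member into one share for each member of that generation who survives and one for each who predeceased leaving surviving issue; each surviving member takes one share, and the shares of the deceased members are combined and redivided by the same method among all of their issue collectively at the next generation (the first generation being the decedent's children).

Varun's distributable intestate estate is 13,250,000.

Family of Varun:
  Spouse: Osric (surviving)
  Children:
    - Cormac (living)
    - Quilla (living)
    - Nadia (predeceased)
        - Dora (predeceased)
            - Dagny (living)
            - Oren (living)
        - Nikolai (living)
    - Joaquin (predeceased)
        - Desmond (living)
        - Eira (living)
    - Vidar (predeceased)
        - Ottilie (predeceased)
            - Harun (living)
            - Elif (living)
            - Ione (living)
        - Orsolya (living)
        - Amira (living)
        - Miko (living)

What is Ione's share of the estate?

Osric takes one-fifth of 13,250,000 = 2,650,000. The remaining 10,600,000 passes to the descendants.
The descendants' portion (10,600,000) is divided at the children's generation into 5 shares of 2,120,000. Cormac and Quilla each take 2,120,000. The 3 shares of the deceased (Nadia, Joaquin, and Vidar) are combined into a pool of 6,360,000.
That pool (6,360,000) is divided at the grandchildren's generation into 8 shares of 795,000. Nikolai, Desmond, Eira, Orsolya, Amira, and Miko each take 795,000. The 2 shares of the deceased (Dora and Ottilie) are combined into a pool of 1,590,000.
That pool (1,590,000) is divided at the great-grandchildren's generation equally among Dagny, Oren, Harun, Elif, and Ione: 318,000 each.

Ione receives 318,000.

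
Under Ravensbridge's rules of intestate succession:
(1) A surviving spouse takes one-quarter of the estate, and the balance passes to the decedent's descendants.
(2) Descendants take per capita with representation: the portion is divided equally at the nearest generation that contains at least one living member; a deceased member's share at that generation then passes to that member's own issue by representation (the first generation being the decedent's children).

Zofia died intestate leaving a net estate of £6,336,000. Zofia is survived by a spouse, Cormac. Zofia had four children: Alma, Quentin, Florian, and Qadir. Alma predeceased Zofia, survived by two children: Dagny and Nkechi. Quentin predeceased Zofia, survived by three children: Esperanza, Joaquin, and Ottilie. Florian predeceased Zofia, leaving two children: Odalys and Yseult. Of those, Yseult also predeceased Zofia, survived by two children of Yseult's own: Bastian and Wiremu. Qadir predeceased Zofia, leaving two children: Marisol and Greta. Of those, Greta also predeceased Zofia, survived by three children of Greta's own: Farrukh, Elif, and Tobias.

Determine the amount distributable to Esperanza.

Esperanza receives £528,000.

Cormac takes one-quarter of £6,336,000 = £1,584,000. The remaining £4,752,000 passes to the descendants.
No child survives, so the initial division is made at the grandchildren's generation.
The descendants' portion (£4,752,000) is divided into 9 shares of £528,000: Dagny, Nkechi, Esperanza, Joaquin, Ottilie, Odalys, and Marisol each take £528,000; Yseult's £528,000 share passes to Yseult's issue; Greta's £528,000 share passes to Greta's issue.
Yseult's share (£528,000) is divided into 2 shares of £264,000: Bastian and Wiremu each take £264,000.
Greta's share (£528,000) is divided into 3 shares of £176,000: Farrukh, Elif, and Tobias each take £176,000.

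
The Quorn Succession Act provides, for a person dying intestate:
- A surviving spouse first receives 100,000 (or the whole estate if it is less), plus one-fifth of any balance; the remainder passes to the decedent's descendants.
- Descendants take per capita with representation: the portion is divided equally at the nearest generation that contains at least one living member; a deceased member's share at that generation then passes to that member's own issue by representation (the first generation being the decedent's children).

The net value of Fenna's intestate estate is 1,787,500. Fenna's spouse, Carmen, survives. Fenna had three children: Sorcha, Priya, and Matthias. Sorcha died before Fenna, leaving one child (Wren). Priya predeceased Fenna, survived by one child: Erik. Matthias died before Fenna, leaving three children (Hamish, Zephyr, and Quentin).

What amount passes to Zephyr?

Zephyr receives 270,000.

Carmen first takes 100,000, leaving a balance of 1,687,500. Carmen then takes one-fifth of the balance (337,500), for a total of 437,500. The remaining 1,350,000 passes to the descendants.
No child survives, so the initial division is made at the grandchildren's generation.
The descendants' portion (1,350,000) is divided into 5 shares of 270,000: Wren, Erik, Hamish, Zephyr, and Quentin each take 270,000.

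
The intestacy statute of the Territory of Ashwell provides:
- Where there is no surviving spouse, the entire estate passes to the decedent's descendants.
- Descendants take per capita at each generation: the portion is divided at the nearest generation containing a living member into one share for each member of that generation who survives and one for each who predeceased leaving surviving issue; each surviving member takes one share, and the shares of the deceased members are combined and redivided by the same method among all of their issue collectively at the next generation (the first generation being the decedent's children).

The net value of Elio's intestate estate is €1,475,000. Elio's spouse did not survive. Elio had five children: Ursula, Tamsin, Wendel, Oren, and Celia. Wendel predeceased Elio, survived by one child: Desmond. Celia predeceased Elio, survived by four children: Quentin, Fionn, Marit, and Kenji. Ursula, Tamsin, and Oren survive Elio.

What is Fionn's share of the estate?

Fionn receives €118,000.

The entire €1,475,000 passes to the descendants.
That amount (€1,475,000) is divided at the children's generation into 5 shares of €295,000. Ursula, Tamsin, and Oren each take €295,000. The 2 shares of the deceased (Wendel and Celia) are combined into a pool of €590,000.
That pool (€590,000) is divided at the grandchildren's generation equally among Desmond, Quentin, Fionn, Marit, and Kenji: €118,000 each.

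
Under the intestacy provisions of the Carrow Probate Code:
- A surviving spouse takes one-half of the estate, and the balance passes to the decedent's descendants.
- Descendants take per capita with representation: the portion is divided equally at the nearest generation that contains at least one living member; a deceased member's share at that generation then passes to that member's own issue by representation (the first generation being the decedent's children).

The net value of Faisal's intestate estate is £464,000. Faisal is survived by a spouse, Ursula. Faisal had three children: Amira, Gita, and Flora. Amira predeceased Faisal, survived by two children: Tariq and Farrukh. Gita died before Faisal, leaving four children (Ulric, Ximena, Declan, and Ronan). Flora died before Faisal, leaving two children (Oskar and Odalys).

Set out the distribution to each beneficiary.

Ursula: £232,000; Tariq: £29,000; Farrukh: £29,000; Ulric: £29,000; Ximena: £29,000; Declan: £29,000; Ronan: £29,000; Oskar: £29,000; Odalys: £29,000

Ursula takes one-half of £464,000 = £232,000. The remaining £232,000 passes to the descendants.
No child survives, so the initial division is made at the grandchildren's generation.
The descendants' portion (£232,000) is divided into 8 shares of £29,000: Tariq, Farrukh, Ulric, Ximena, Declan, Ronan, Oskar, and Odalys each take £29,000.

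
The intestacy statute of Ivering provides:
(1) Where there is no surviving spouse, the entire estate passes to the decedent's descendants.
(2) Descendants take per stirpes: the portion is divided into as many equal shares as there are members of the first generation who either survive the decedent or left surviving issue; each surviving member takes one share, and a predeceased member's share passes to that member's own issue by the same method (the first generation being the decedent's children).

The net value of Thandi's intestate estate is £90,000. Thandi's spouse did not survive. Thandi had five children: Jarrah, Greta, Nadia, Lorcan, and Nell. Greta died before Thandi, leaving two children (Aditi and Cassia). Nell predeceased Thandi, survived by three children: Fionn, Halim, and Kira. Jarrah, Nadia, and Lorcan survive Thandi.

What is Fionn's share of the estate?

The entire £90,000 passes to the descendants.
That amount (£90,000) is divided into 5 shares of £18,000: Jarrah, Nadia, and Lorcan each take £18,000; Greta's £18,000 share passes to Greta's issue; Nell's £18,000 share passes to Nell's issue.
Greta's share (£18,000) is divided into 2 shares of £9,000: Aditi and Cassia each take £9,000.
Nell's share (£18,000) is divided into 3 shares of £6,000: Fionn, Halim, and Kira each take £6,000.

Fionn receives £6,000.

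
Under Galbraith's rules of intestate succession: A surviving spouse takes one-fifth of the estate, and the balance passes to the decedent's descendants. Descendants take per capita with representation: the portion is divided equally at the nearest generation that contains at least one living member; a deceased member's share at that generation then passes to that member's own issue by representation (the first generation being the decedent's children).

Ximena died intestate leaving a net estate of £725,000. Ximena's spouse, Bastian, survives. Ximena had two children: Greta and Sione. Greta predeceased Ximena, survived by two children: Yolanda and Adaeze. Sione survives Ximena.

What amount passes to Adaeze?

Adaeze receives £145,000.

Bastian takes one-fifth of £725,000 = £145,000. The remaining £580,000 passes to the descendants.
The descendants' portion (£580,000) is divided into 2 shares of £290,000: Sione takes £290,000; Greta's £290,000 share passes to Greta's issue.
Greta's share (£290,000) is divided into 2 shares of £145,000: Yolanda and Adaeze each take £145,000.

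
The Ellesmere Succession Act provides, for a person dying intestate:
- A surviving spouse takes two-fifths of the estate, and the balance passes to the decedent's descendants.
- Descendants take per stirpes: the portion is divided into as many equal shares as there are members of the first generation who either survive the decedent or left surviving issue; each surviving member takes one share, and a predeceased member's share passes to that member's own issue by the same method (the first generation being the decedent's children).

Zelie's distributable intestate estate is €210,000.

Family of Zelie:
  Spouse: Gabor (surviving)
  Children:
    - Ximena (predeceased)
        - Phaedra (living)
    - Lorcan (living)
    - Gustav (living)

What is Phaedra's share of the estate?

Gabor takes two-fifths of €210,000 = €84,000. The remaining €126,000 passes to the descendants.
The descendants' portion (€126,000) is divided into 3 shares of €42,000: Lorcan and Gustav each take €42,000; Ximena's €42,000 share passes to Ximena's issue.
Ximena's share (€42,000) passes entirely to Phaedra.

Phaedra receives €42,000.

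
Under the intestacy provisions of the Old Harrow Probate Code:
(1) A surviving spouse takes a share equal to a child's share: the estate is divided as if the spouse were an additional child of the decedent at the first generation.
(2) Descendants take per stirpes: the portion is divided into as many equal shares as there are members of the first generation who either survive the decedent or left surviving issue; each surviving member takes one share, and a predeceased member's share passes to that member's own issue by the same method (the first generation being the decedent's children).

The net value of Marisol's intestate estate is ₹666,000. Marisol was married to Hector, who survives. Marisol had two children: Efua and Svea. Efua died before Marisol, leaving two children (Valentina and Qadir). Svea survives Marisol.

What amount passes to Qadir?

Qadir receives ₹111,000.

The spouse counts as an additional share at the children's level, so there are 3 primary shares of ₹222,000. Hector takes one such share (₹222,000).
The children's combined portion (₹444,000) is divided into 2 shares of ₹222,000: Svea takes ₹222,000; Efua's ₹222,000 share passes to Efua's issue.
Efua's share (₹222,000) is divided into 2 shares of ₹111,000: Valentina and Qadir each take ₹111,000.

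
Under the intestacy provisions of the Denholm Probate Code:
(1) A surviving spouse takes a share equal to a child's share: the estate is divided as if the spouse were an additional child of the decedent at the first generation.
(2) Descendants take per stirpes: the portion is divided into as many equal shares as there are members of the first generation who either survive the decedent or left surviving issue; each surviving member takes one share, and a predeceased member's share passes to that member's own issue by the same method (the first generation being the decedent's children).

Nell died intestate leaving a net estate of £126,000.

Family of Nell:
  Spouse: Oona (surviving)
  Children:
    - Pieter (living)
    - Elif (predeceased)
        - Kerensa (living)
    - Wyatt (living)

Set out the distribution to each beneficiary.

The spouse counts as an additional share at the children's level, so there are 4 primary shares of £31,500. Oona takes one such share (£31,500).
The children's combined portion (£94,500) is divided into 3 shares of £31,500: Pieter and Wyatt each take £31,500; Elif's £31,500 share passes to Elif's issue.
Elif's share (£31,500) passes entirely to Kerensa.

Oona: £31,500; Pieter: £31,500; Kerensa: £31,500; Wyatt: £31,500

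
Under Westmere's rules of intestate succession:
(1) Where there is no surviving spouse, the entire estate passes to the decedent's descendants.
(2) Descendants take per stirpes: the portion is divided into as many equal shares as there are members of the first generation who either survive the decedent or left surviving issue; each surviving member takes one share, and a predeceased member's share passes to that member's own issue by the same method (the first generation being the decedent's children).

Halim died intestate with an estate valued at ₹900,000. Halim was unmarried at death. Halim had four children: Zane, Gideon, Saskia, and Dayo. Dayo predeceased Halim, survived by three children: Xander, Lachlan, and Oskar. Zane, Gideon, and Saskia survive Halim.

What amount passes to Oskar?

Oskar receives ₹75,000.

The entire ₹900,000 passes to the descendants.
That amount (₹900,000) is divided into 4 shares of ₹225,000: Zane, Gideon, and Saskia each take ₹225,000; Dayo's ₹225,000 share passes to Dayo's issue.
Dayo's share (₹225,000) is divided into 3 shares of ₹75,000: Xander, Lachlan, and Oskar each take ₹75,000.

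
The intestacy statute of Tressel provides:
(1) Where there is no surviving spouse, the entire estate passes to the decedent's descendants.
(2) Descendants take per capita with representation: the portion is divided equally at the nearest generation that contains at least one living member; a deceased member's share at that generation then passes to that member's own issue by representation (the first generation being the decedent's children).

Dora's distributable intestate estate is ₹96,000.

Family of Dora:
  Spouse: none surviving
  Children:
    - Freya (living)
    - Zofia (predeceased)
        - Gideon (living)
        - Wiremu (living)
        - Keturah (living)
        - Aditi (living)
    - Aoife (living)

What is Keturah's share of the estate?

The entire ₹96,000 passes to the descendants.
That amount (₹96,000) is divided into 3 shares of ₹32,000: Freya and Aoife each take ₹32,000; Zofia's ₹32,000 share passes to Zofia's issue.
Zofia's share (₹32,000) is divided into 4 shares of ₹8,000: Gideon, Wiremu, Keturah, and Aditi each take ₹8,000.

Keturah receives ₹8,000.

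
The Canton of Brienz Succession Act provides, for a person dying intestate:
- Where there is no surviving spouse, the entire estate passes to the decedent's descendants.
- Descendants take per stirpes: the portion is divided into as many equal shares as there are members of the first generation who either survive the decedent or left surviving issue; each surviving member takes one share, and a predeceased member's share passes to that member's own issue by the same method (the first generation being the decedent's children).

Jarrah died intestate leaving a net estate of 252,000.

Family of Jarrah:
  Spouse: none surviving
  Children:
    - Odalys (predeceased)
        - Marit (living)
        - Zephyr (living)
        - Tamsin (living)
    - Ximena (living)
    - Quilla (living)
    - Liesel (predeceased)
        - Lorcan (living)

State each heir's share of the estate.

The entire 252,000 passes to the descendants.
That amount (252,000) is divided into 4 shares of 63,000: Ximena and Quilla each take 63,000; Odalys's 63,000 share passes to Odalys's issue; Liesel's 63,000 share passes to Liesel's issue.
Odalys's share (63,000) is divided into 3 shares of 21,000: Marit, Zephyr, and Tamsin each take 21,000.
Liesel's share (63,000) passes entirely to Lorcan.

Marit: 21,000; Zephyr: 21,000; Tamsin: 21,000; Ximena: 63,000; Quilla: 63,000; Lorcan: 63,000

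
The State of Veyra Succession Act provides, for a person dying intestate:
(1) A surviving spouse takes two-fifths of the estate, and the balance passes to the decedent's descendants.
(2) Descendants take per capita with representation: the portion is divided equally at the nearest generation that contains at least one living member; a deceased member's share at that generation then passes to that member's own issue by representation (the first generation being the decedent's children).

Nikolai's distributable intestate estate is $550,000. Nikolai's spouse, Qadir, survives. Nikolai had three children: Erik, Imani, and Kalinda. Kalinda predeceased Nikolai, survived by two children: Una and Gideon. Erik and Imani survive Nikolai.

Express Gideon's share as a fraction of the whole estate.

Gideon receives 1/10 of the estate.

Qadir takes two-fifths of $550,000 = $220,000. The remaining $330,000 passes to the descendants.
The descendants' portion ($330,000) is divided into 3 shares of $110,000: Erik and Imani each take $110,000; Kalinda's $110,000 share passes to Kalinda's issue.
Kalinda's share ($110,000) is divided into 2 shares of $55,000: Una and Gideon each take $55,000.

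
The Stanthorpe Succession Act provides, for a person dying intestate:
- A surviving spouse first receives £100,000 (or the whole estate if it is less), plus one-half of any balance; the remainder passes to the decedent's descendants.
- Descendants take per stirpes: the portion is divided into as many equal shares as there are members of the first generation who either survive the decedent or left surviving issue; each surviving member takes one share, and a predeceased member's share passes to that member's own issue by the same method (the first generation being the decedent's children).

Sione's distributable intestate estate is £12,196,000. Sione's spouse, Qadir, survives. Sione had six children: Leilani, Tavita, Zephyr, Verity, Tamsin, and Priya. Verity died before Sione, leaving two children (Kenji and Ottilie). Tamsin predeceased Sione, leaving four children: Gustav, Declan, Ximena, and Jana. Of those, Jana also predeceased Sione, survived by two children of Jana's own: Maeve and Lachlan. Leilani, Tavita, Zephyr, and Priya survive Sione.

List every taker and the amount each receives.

Qadir: £6,148,000; Leilani: £1,008,000; Tavita: £1,008,000; Zephyr: £1,008,000; Kenji: £504,000; Ottilie: £504,000; Gustav: £252,000; Declan: £252,000; Ximena: £252,000; Maeve: £126,000; Lachlan: £126,000; Priya: £1,008,000

Qadir first takes £100,000, leaving a balance of £12,096,000. Qadir then takes one-half of the balance (£6,048,000), for a total of £6,148,000. The remaining £6,048,000 passes to the descendants.
The descendants' portion (£6,048,000) is divided into 6 shares of £1,008,000: Leilani, Tavita, Zephyr, and Priya each take £1,008,000; Verity's £1,008,000 share passes to Verity's issue; Tamsin's £1,008,000 share passes to Tamsin's issue.
Verity's share (£1,008,000) is divided into 2 shares of £504,000: Kenji and Ottilie each take £504,000.
Tamsin's share (£1,008,000) is divided into 4 shares of £252,000: Gustav, Declan, and Ximena each take £252,000; Jana's £252,000 share passes to Jana's issue.
Jana's share (£252,000) is divided into 2 shares of £126,000: Maeve and Lachlan each take £126,000.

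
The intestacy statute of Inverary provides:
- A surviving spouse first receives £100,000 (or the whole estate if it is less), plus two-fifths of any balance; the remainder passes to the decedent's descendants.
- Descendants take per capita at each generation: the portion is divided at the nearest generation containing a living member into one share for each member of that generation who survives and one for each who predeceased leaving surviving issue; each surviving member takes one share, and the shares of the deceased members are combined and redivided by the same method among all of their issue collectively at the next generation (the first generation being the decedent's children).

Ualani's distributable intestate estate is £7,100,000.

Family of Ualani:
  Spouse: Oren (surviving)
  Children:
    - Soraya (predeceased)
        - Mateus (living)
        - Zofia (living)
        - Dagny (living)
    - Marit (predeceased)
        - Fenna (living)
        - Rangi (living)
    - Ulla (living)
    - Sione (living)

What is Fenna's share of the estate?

Oren first takes £100,000, leaving a balance of £7,000,000. Oren then takes two-fifths of the balance (£2,800,000), for a total of £2,900,000. The remaining £4,200,000 passes to the descendants.
The descendants' portion (£4,200,000) is divided at the children's generation into 4 shares of £1,050,000. Ulla and Sione each take £1,050,000. The 2 shares of the deceased (Soraya and Marit) are combined into a pool of £2,100,000.
That pool (£2,100,000) is divided at the grandchildren's generation equally among Mateus, Zofia, Dagny, Fenna, and Rangi: £420,000 each.

Fenna receives £420,000.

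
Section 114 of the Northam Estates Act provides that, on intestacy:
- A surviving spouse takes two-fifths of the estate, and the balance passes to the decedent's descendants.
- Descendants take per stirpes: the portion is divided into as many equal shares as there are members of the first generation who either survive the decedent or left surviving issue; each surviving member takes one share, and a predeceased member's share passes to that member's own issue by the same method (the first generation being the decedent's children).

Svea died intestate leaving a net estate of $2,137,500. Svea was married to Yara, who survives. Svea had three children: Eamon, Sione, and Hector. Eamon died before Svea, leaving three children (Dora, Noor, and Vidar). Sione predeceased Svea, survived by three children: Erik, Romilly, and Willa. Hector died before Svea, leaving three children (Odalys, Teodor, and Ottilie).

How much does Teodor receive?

Teodor receives $142,500.

Yara takes two-fifths of $2,137,500 = $855,000. The remaining $1,282,500 passes to the descendants.
The descendants' portion ($1,282,500) is divided into 3 shares of $427,500: Eamon's $427,500 share passes to Eamon's issue; Sione's $427,500 share passes to Sione's issue; Hector's $427,500 share passes to Hector's issue.
Eamon's share ($427,500) is divided into 3 shares of $142,500: Dora, Noor, and Vidar each take $142,500.
Sione's share ($427,500) is divided into 3 shares of $142,500: Erik, Romilly, and Willa each take $142,500.
Hector's share ($427,500) is divided into 3 shares of $142,500: Odalys, Teodor, and Ottilie each take $142,500.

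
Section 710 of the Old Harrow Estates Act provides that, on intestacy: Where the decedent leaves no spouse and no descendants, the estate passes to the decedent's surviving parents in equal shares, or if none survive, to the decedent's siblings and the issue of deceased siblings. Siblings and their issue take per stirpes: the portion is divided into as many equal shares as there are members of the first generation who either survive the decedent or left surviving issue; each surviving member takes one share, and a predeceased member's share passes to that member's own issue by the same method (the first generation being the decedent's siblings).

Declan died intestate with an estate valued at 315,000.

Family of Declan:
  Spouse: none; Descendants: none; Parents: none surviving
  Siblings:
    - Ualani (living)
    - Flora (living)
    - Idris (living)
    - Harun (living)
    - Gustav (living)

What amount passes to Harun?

Harun receives 63,000.

The entire 315,000 passes to the siblings and their issue.
That amount (315,000) is divided into 5 shares of 63,000: Ualani, Flora, Idris, Harun, and Gustav each take 63,000.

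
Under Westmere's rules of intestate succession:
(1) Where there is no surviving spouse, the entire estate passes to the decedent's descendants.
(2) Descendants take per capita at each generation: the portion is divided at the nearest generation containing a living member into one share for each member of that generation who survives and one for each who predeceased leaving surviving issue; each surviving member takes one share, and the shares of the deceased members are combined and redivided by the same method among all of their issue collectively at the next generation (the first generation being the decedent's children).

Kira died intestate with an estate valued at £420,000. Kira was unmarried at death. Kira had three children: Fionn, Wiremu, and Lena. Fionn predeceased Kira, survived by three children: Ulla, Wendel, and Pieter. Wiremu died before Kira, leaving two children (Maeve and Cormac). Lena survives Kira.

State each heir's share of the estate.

The entire £420,000 passes to the descendants.
That amount (£420,000) is divided at the children's generation into 3 shares of £140,000. Lena takes £140,000. The 2 shares of the deceased (Fionn and Wiremu) are combined into a pool of £280,000.
That pool (£280,000) is divided at the grandchildren's generation equally among Ulla, Wendel, Pieter, Maeve, and Cormac: £56,000 each.

Ulla: £56,000; Wendel: £56,000; Pieter: £56,000; Maeve: £56,000; Cormac: £56,000; Lena: £140,000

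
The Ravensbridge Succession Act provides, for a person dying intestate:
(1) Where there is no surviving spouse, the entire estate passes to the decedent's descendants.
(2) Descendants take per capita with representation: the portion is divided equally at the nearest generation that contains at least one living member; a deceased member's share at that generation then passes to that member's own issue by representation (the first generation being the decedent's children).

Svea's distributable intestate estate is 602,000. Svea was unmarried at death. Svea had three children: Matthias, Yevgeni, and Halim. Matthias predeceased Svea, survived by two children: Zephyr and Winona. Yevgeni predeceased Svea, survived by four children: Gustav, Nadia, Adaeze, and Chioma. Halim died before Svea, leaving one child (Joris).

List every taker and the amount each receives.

Zephyr: 86,000; Winona: 86,000; Gustav: 86,000; Nadia: 86,000; Adaeze: 86,000; Chioma: 86,000; Joris: 86,000

The entire 602,000 passes to the descendants.
No child survives, so the initial division is made at the grandchildren's generation.
That amount (602,000) is divided into 7 shares of 86,000: Zephyr, Winona, Gustav, Nadia, Adaeze, Chioma, and Joris each take 86,000.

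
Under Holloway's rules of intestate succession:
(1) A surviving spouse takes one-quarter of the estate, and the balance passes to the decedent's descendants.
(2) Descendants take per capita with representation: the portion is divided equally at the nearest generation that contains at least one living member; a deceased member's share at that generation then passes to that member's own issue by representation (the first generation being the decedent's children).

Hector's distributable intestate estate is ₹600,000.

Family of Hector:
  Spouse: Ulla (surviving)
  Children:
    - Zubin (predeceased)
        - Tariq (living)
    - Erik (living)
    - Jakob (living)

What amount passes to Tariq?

Ulla takes one-quarter of ₹600,000 = ₹150,000. The remaining ₹450,000 passes to the descendants.
The descendants' portion (₹450,000) is divided into 3 shares of ₹150,000: Erik and Jakob each take ₹150,000; Zubin's ₹150,000 share passes to Zubin's issue.
Zubin's share (₹150,000) passes entirely to Tariq.

Tariq receives ₹150,000.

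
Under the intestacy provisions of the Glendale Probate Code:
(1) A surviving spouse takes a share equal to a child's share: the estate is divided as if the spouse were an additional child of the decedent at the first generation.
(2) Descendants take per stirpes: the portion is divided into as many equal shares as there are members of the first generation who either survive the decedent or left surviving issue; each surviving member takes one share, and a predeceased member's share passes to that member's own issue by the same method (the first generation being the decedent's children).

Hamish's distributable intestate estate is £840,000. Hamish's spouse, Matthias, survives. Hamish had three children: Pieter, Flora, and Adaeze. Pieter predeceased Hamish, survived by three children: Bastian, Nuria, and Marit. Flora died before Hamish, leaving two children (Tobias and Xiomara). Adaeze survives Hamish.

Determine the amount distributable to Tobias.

The spouse counts as an additional share at the children's level, so there are 4 primary shares of £210,000. Matthias takes one such share (£210,000).
The children's combined portion (£630,000) is divided into 3 shares of £210,000: Adaeze takes £210,000; Pieter's £210,000 share passes to Pieter's issue; Flora's £210,000 share passes to Flora's issue.
Pieter's share (£210,000) is divided into 3 shares of £70,000: Bastian, Nuria, and Marit each take £70,000.
Flora's share (£210,000) is divided into 2 shares of £105,000: Tobias and Xiomara each take £105,000.

Tobias receives £105,000.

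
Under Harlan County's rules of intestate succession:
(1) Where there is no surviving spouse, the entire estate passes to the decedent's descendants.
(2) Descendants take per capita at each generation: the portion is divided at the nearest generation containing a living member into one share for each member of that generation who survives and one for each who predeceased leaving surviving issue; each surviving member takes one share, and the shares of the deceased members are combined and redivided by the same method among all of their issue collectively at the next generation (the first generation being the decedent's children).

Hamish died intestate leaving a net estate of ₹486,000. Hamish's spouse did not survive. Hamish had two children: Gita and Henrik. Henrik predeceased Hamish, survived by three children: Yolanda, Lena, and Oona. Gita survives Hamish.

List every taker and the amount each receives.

Gita: ₹243,000; Yolanda: ₹81,000; Lena: ₹81,000; Oona: ₹81,000

The entire ₹486,000 passes to the descendants.
That amount (₹486,000) is divided at the children's generation into 2 shares of ₹243,000. Gita takes ₹243,000. The remaining share for the deceased Henrik (₹243,000) is carried to the next generation.
That pool (₹243,000) is divided at the grandchildren's generation equally among Yolanda, Lena, and Oona: ₹81,000 each.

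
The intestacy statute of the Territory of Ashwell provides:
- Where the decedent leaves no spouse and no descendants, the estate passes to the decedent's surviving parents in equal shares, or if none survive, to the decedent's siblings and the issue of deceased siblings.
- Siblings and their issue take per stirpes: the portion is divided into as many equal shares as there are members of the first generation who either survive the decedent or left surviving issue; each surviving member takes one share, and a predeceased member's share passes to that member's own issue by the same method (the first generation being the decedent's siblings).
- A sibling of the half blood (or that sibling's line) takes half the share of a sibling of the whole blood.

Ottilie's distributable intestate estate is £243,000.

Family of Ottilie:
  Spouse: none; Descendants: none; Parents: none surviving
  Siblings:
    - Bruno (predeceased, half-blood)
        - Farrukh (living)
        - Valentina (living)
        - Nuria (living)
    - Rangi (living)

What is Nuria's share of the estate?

The entire £243,000 passes to the siblings and their issue.
Counting each half-blood sibling's line as half a unit, there are 3/2 units in £243,000, so one unit is £162,000. Whole-blood lines (Rangi) take £162,000 each; half-blood lines (Bruno) take £81,000 each.
Bruno's share (£81,000) is divided into 3 shares of £27,000: Farrukh, Valentina, and Nuria each take £27,000.

Nuria receives £27,000.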